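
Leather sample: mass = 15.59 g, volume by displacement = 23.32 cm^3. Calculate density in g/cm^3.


Density = mass / volume
Density = 15.59 / 23.32 = 0.669 g/cm^3


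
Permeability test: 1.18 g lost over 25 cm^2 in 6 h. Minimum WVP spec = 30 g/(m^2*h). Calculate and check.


WVP = 1.18 / (25 x 6) x 10000 = 78.67 g/(m^2*h)
Minimum: 30 g/(m^2*h)
Meets spec: Yes


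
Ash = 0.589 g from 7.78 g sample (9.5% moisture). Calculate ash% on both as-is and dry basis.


As-is ash% = 0.589 / 7.78 x 100 = 7.57%
Dry mass = 7.78 x (100 - 9.5) / 100 = 7.0409 g
Dry-basis ash% = 0.589 / 7.0409 x 100 = 8.37%


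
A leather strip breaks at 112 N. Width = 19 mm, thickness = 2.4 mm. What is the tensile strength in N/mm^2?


2.46 N/mm^2

Cross-sectional area = 19 x 2.4 = 45.6 mm^2
Tensile strength = 112 / 45.6 = 2.46 N/mm^2


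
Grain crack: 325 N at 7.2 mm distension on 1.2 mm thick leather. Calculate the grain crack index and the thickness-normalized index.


Crack index = 325 / 7.2 = 45.1 N/mm
Normalized = 45.1 / 1.2 = 37.6 N/mm per mm


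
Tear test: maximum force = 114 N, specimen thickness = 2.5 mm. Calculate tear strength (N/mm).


45.6 N/mm


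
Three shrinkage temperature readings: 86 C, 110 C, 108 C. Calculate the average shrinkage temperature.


Average = (86 + 110 + 108) / 3
Average = 304 / 3 = 101.3 C


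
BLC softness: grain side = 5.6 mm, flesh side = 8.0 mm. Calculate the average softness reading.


Average = (5.6 + 8.0) / 2
Average = 6.80 mm


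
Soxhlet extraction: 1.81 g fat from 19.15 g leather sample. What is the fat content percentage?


Fat content = 1.81 / 19.15 x 100
Fat = 9.5%


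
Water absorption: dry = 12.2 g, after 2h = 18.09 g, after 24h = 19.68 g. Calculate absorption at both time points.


2h absorption = 48.3%
24h absorption = 61.3%


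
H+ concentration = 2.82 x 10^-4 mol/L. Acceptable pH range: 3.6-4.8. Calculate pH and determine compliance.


pH = -log10(2.82 x 10^-4) = 3.55
Range: 3.6 to 4.8
Compliant: No


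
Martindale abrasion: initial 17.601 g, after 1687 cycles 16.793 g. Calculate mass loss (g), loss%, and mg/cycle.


Loss = 17.601 - 16.793 = 0.808 g
Loss% = 0.808 / 17.601 x 100 = 4.59%
Rate = 0.808 / 1687 x 1000 = 0.479 mg/cycle


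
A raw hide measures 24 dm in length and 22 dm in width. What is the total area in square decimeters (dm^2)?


528 dm^2

Area = length x width
Area = 24 x 22 = 528 dm^2


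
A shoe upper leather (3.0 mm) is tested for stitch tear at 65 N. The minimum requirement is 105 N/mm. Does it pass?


STS = 65 / 3.0 = 21.7 N/mm
Minimum required: 105 N/mm
Passes: No


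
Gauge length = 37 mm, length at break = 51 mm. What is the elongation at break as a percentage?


Extension = 51 - 37 = 14 mm
Elongation = 14 / 37 x 100 = 37.8%


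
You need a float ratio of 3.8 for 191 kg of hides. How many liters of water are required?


725.8 L

Water = hide weight x target ratio
Water = 191 x 3.8 = 725.8 L


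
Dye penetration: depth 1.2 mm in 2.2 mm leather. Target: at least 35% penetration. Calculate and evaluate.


Penetration = 1.2 / 2.2 x 100 = 54.5%
Target: 35%
Meets target: Yes


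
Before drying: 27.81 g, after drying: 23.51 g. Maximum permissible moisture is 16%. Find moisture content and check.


MC = (27.81 - 23.51) / 27.81 x 100 = 15.5%
Maximum: 16%
Acceptable: Yes


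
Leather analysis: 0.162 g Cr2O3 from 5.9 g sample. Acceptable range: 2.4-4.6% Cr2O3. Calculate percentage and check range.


Cr2O3% = 0.162 / 5.9 x 100 = 2.75%
Acceptable range: 2.4 to 4.6%
Within range: Yes


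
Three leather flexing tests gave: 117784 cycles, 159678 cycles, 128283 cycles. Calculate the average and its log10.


Average = (117784 + 159678 + 128283) / 3 = 135248 cycles
log10(135248) = 5.13


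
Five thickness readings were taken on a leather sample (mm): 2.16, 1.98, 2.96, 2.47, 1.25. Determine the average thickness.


Sum = 2.16 + 1.98 + 2.96 + 2.47 + 1.25 = 10.82
Average = 10.82 / 5 = 2.16 mm


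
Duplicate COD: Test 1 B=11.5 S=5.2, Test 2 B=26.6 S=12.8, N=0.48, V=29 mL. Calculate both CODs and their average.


COD1 = (11.5 - 5.2) x 0.48 x 8000 / 29 = 834.2 mg/L
COD2 = (26.6 - 12.8) x 0.48 x 8000 / 29 = 1827.3 mg/L
Average = (834.2 + 1827.3) / 2 = 1330.8 mg/L


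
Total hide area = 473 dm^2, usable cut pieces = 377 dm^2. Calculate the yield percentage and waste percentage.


Yield = 377 / 473 x 100 = 79.7%
Waste = 473 - 377 = 96 dm^2
Waste% = 100 - 79.7 = 20.3%


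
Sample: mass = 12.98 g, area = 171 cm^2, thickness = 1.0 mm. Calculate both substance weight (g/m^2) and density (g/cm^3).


Substance weight = 759.1 g/m^2
Density = 0.759 g/cm^3


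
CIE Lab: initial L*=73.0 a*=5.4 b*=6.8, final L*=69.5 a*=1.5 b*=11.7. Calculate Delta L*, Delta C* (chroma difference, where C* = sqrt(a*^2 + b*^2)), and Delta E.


Delta L* = 69.5 - 73.0 = -3.5
C1* = sqrt((5.4)^2 + (6.8)^2) = 8.683
C2* = sqrt((1.5)^2 + (11.7)^2) = 11.796
Delta C* = 11.796 - 8.683 = 3.11
Delta E = sqrt((-3.5)^2 + (-3.9)^2 + (4.9)^2) = 7.17


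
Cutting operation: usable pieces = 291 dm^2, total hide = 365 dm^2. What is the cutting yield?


79.7%


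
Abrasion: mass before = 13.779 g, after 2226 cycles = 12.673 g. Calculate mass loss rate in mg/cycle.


0.497 mg/cycle


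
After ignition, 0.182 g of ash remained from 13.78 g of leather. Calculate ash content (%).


Ash% = 0.182 / 13.78 x 100
Ash% = 1.32%


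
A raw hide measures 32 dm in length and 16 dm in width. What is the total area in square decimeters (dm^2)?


Area = length x width
Area = 32 x 16 = 512 dm^2


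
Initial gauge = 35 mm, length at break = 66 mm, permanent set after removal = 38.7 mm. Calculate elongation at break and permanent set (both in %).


Elongation at break = 88.6%
Permanent set = 10.6%

Elongation at break = (66 - 35) / 35 x 100 = 88.6%
Permanent set = (38.7 - 35) / 35 x 100 = 10.6%


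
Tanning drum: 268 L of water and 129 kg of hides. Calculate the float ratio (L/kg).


2.1

Float ratio = water / hide weight
Ratio = 268 / 129 = 2.1


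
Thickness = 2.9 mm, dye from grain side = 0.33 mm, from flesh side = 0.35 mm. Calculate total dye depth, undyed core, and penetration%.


Total dyed = 0.68 mm
Undyed core = 2.22 mm
Penetration = 23.4%


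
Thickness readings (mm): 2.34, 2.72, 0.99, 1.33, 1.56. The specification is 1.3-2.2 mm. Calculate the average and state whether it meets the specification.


Sum = 8.94
Average = 8.94 / 5 = 1.79 mm
Specification range: 1.3 to 2.2 mm
Within spec: Yes


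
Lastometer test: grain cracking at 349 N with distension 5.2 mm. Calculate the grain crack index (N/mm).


Grain crack index = force / distension
Index = 349 / 5.2 = 67.1 N/mm


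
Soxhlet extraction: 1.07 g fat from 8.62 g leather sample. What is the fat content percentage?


12.4%


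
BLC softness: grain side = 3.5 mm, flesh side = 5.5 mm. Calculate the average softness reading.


4.50 mm

Average = (3.5 + 5.5) / 2
Average = 4.50 mm


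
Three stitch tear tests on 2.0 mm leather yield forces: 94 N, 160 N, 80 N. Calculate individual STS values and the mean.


STS1 = 47.0 N/mm
STS2 = 80.0 N/mm
STS3 = 40.0 N/mm
Mean = 55.7 N/mm


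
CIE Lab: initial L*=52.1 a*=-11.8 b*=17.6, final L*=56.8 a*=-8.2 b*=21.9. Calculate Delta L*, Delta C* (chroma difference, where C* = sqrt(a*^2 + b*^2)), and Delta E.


Delta L* = 4.7
Delta C* = 2.20
Delta E = 7.32

Delta L* = 56.8 - 52.1 = 4.7
C1* = sqrt((-11.8)^2 + (17.6)^2) = 21.190
C2* = sqrt((-8.2)^2 + (21.9)^2) = 23.385
Delta C* = 23.385 - 21.190 = 2.20
Delta E = sqrt((4.7)^2 + (3.6)^2 + (4.3)^2) = 7.32


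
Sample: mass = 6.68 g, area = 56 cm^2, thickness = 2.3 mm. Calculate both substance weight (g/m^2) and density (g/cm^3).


SW = 6.68 / 56 x 10000 = 1192.9 g/m^2
Volume = 56 x 2.3 / 10 = 12.88 cm^3
Density = 6.68 / 12.88 = 0.519 g/cm^3


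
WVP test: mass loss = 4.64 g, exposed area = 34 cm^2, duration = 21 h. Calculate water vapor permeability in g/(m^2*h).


64.99 g/(m^2*h)

WVP = mass_loss / (area x time) x 10000
WVP = 4.64 / (34 x 21) x 10000
WVP = 4.64 / 714 x 10000 = 64.99 g/(m^2*h)


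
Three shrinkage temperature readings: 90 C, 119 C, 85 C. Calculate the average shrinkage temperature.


98.0 C


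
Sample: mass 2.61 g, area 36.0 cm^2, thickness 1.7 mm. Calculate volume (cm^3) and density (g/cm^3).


Volume = 6.120 cm^3
Density = 0.426 g/cm^3

Thickness in cm = 1.7 / 10 = 0.17 cm
Volume = 36.0 x 0.17 = 6.120 cm^3
Density = 2.61 / 6.120 = 0.426 g/cm^3


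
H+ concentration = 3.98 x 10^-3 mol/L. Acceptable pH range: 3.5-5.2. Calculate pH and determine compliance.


pH = 2.40
Compliant: No


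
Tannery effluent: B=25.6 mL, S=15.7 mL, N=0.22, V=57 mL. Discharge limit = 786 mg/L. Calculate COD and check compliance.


COD = 305.7 mg/L
Compliant: Yes

COD = (25.6 - 15.7) x 0.22 x 8000 / 57 = 305.7 mg/L
Limit: 786 mg/L
Compliant: Yes


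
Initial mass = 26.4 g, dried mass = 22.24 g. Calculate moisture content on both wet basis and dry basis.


Wet basis = 15.8%
Dry basis = 18.7%

Moisture lost = 26.4 - 22.24 = 4.16 g
Wet basis MC = 4.16 / 26.4 x 100 = 15.8%
Dry basis MC = 4.16 / 22.24 x 100 = 18.7%


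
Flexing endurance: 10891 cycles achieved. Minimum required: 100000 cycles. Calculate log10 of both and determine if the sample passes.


log10(10891) = 4.04
log10(100000) = 5.00
Passes: No


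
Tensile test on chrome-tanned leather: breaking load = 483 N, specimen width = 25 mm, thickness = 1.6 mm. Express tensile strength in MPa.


12.08 MPa

Cross-section = 25 x 1.6 = 40.0 mm^2
TS = 483 / 40.0 = 12.08 MPa
(1 N/mm^2 = 1 MPa)


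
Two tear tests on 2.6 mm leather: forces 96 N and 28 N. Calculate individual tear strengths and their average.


Tear 1 = 36.9 N/mm
Tear 2 = 10.8 N/mm
Average = 23.9 N/mm


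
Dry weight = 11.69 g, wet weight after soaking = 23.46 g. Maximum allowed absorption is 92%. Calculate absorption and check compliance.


Absorption = 100.7%
Compliant: No

WA = (23.46 - 11.69) / 11.69 x 100 = 100.7%
Maximum allowed: 92%
Compliant: No


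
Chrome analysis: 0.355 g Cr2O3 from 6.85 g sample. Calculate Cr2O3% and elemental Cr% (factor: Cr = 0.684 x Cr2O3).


Cr2O3% = 0.355 / 6.85 x 100 = 5.18%
Cr% = 5.18 x 0.684 = 3.54%


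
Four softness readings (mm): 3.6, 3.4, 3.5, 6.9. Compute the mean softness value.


4.35 mm


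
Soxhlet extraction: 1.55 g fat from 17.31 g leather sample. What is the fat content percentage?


9.0%

Fat content = 1.55 / 17.31 x 100
Fat = 9.0%


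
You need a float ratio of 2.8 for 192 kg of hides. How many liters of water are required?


537.6 L

Water = hide weight x target ratio
Water = 192 x 2.8 = 537.6 L


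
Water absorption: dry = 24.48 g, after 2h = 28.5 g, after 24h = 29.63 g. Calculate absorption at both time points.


2h absorption = 16.4%
24h absorption = 21.0%


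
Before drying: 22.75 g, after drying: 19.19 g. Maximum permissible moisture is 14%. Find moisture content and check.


Moisture content = 15.6%
Acceptable: No


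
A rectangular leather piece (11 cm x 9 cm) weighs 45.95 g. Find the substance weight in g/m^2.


Area = 11 x 9 = 99 cm^2
SW = 45.95 / 99 x 10000 = 4641.4 g/m^2


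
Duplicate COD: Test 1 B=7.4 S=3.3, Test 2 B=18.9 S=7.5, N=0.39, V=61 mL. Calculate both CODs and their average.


COD1 = 209.7 mg/L
COD2 = 583.1 mg/L
Average = 396.4 mg/L

COD1 = (7.4 - 3.3) x 0.39 x 8000 / 61 = 209.7 mg/L
COD2 = (18.9 - 7.5) x 0.39 x 8000 / 61 = 583.1 mg/L
Average = (209.7 + 583.1) / 2 = 396.4 mg/L


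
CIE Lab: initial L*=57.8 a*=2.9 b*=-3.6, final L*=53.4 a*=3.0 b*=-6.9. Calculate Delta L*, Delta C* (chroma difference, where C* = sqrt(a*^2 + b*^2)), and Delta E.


Delta L* = -4.4
Delta C* = 2.90
Delta E = 5.50

Delta L* = 53.4 - 57.8 = -4.4
C1* = sqrt((2.9)^2 + (-3.6)^2) = 4.623
C2* = sqrt((3.0)^2 + (-6.9)^2) = 7.524
Delta C* = 7.524 - 4.623 = 2.90
Delta E = sqrt((-4.4)^2 + (0.1)^2 + (-3.3)^2) = 5.50


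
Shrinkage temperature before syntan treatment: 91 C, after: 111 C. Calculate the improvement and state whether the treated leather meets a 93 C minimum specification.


Improvement = 20 C
Meets 93 C spec: Yes

Improvement = 111 - 91 = 20 C
Spec check: 111 C >= 93 C? Yes


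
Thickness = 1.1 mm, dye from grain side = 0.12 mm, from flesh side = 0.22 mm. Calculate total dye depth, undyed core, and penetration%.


Total dyed = 0.12 + 0.22 = 0.34 mm
Undyed core = 1.1 - 0.34 = 0.76 mm
Penetration = 0.34 / 1.1 x 100 = 30.9%


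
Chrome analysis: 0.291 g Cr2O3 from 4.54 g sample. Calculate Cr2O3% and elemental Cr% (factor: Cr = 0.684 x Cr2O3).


Cr2O3 = 6.41%
Cr = 4.38%


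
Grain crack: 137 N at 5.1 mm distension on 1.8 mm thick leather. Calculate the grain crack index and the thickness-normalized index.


Crack index = 137 / 5.1 = 26.9 N/mm
Normalized = 26.9 / 1.8 = 14.9 N/mm per mm


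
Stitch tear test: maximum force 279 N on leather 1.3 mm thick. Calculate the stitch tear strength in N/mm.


214.6 N/mm


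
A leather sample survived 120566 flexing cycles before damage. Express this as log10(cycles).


5.08

log10(120566) = 5.08


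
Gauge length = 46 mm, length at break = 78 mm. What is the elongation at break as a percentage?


Extension = 78 - 46 = 32 mm
Elongation = 32 / 46 x 100 = 69.6%


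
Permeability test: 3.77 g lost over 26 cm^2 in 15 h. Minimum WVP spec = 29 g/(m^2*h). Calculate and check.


WVP = 96.67 g/(m^2*h)
Meets specification: Yes


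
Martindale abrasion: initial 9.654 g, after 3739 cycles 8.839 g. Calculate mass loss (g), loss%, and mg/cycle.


Mass loss = 0.815 g
Loss = 8.44%
Rate = 0.218 mg/cycle


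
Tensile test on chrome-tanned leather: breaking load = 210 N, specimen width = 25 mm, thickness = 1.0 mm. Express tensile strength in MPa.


8.40 MPa


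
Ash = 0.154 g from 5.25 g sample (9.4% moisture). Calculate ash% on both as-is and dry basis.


As-is ash = 2.93%
Dry-basis ash = 3.24%

As-is ash% = 0.154 / 5.25 x 100 = 2.93%
Dry mass = 5.25 x (100 - 9.4) / 100 = 4.7565 g
Dry-basis ash% = 0.154 / 4.7565 x 100 = 3.24%


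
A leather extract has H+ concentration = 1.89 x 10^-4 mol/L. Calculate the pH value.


pH = 3.72


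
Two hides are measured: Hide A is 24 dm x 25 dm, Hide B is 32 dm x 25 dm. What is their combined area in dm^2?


Hide A area = 24 x 25 = 600 dm^2
Hide B area = 32 x 25 = 800 dm^2
Total = 600 + 800 = 1400 dm^2


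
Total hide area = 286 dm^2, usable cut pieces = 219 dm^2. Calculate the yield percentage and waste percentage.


Yield = 76.6%
Waste = 23.4%

Yield = 219 / 286 x 100 = 76.6%
Waste = 286 - 219 = 67 dm^2
Waste% = 100 - 76.6 = 23.4%


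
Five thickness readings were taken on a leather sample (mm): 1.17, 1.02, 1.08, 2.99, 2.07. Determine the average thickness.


1.67 mm

Sum = 1.17 + 1.02 + 1.08 + 2.99 + 2.07 = 8.33
Average = 8.33 / 5 = 1.67 mm


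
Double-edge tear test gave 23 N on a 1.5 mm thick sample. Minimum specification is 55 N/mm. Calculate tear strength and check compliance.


Tear strength = 23 / 1.5 = 15.3 N/mm
Required minimum = 55 N/mm
Compliant: No


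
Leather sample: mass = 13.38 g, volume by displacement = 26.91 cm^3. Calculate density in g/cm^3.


0.497 g/cm^3


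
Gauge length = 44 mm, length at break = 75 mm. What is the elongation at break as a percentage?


70.5%

Extension = 75 - 44 = 31 mm
Elongation = 31 / 44 x 100 = 70.5%


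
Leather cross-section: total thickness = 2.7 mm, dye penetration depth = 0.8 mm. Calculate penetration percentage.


29.6%

Penetration% = 0.8 / 2.7 x 100
Penetration = 29.6%


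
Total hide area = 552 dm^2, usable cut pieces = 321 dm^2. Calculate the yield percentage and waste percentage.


Yield = 321 / 552 x 100 = 58.2%
Waste = 552 - 321 = 231 dm^2
Waste% = 100 - 58.2 = 41.8%


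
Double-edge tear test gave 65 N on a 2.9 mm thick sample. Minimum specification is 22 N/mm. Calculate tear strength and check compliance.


Tear strength = 22.4 N/mm
Compliant: Yes

Tear strength = 65 / 2.9 = 22.4 N/mm
Required minimum = 22 N/mm
Compliant: Yes


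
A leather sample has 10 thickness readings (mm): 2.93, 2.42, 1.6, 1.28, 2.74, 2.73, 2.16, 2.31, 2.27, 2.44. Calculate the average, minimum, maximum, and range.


Average = 2.29 mm
Min = 1.28 mm
Max = 2.93 mm
Range = 1.65 mm

Sum = 22.88
Average = 22.88 / 10 = 2.29 mm
Minimum = 1.28 mm
Maximum = 2.93 mm
Range = 2.93 - 1.28 = 1.65 mm


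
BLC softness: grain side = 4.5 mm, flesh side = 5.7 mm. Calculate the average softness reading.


5.10 mm

Average = (4.5 + 5.7) / 2
Average = 5.10 mm


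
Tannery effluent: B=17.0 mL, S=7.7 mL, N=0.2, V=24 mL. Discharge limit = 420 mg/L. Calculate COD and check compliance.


COD = (17.0 - 7.7) x 0.2 x 8000 / 24 = 620.0 mg/L
Limit: 420 mg/L
Compliant: No


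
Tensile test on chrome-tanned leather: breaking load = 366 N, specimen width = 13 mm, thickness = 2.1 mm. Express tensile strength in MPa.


Cross-section = 13 x 2.1 = 27.3 mm^2
TS = 366 / 27.3 = 13.41 MPa
(1 N/mm^2 = 1 MPa)


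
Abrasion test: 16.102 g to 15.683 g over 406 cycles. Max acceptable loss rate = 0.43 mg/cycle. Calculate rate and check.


Loss = 16.102 - 15.683 = 0.419 g
Rate = 0.419 g / 406 cycles x 1000 = 1.032 mg/cycle
Max = 0.43 mg/cycle
Passes: No


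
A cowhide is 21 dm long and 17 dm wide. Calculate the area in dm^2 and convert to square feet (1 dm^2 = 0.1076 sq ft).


Area = 21 x 17 = 357 dm^2
Conversion: 357 x 0.1076 = 38.41 sq ft


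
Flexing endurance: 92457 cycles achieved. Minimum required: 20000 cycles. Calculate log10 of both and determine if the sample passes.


Achieved: log10 = 4.97
Required: log10 = 4.30
Passes: Yes


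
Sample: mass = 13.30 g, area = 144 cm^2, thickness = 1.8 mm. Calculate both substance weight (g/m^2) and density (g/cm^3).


Substance weight = 923.6 g/m^2
Density = 0.513 g/cm^3

SW = 13.30 / 144 x 10000 = 923.6 g/m^2
Volume = 144 x 1.8 / 10 = 25.92 cm^3
Density = 13.30 / 25.92 = 0.513 g/cm^3


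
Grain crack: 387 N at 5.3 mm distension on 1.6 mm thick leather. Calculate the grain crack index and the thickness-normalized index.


Crack index = 387 / 5.3 = 73.0 N/mm
Normalized = 73.0 / 1.6 = 45.6 N/mm per mm


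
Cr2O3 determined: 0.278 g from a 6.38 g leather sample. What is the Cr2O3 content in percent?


4.36%


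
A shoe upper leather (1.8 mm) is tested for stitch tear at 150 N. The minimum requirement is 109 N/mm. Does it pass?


STS = 83.3 N/mm
Passes: No


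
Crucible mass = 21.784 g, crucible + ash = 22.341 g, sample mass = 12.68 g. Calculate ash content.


Ash mass = 22.341 - 21.784 = 0.557 g
Ash% = 0.557 / 12.68 x 100 = 4.39%


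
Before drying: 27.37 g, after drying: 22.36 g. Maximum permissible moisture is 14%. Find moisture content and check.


MC = (27.37 - 22.36) / 27.37 x 100 = 18.3%
Maximum: 14%
Acceptable: No


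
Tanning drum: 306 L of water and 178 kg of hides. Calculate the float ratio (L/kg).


Float ratio = water / hide weight
Ratio = 306 / 178 = 1.7


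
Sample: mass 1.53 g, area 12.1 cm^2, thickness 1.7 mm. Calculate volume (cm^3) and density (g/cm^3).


Thickness in cm = 1.7 / 10 = 0.17 cm
Volume = 12.1 x 0.17 = 2.057 cm^3
Density = 1.53 / 2.057 = 0.744 g/cm^3


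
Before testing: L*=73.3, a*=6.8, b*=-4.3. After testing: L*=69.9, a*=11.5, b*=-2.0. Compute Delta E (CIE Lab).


Delta E = 6.24

dL = 69.9 - 73.3 = -3.4
da = 11.5 - 6.8 = 4.7
db = -2.0 - (-4.3) = 2.3
dE = sqrt((-3.4)^2 + (4.7)^2 + (2.3)^2) = 6.24


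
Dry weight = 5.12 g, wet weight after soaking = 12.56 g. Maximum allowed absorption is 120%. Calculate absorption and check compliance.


Absorption = 145.3%
Compliant: No

WA = (12.56 - 5.12) / 5.12 x 100 = 145.3%
Maximum allowed: 120%
Compliant: No


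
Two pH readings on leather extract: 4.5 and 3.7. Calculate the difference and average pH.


Difference = 0.8
Average pH = 4.10

Difference = |4.5 - 3.7| = 0.8
Average = (4.5 + 3.7) / 2 = 4.10


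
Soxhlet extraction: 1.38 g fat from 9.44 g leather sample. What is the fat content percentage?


Fat content = 1.38 / 9.44 x 100
Fat = 14.6%


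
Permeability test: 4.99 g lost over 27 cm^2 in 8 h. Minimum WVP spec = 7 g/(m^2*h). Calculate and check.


WVP = 4.99 / (27 x 8) x 10000 = 231.02 g/(m^2*h)
Minimum: 7 g/(m^2*h)
Meets spec: Yes


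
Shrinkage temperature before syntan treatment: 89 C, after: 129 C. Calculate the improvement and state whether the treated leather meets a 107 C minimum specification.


Improvement = 40 C
Meets 107 C spec: Yes


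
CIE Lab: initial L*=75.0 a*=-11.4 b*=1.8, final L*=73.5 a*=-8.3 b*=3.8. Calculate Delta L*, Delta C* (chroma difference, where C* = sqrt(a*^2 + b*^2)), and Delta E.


Delta L* = 73.5 - 75.0 = -1.5
C1* = sqrt((-11.4)^2 + (1.8)^2) = 11.541
C2* = sqrt((-8.3)^2 + (3.8)^2) = 9.129
Delta C* = 9.129 - 11.541 = -2.41
Delta E = sqrt((-1.5)^2 + (3.1)^2 + (2.0)^2) = 3.98


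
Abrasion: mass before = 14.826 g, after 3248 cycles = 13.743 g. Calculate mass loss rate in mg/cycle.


Mass loss = 14.826 - 13.743 = 1.083 g
Rate = 1.083 / 3248 x 1000 = 0.333 mg/cycle


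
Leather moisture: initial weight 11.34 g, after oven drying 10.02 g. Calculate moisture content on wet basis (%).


11.6%

Moisture = 11.34 - 10.02 = 1.32 g
MC = 1.32 / 11.34 x 100 = 11.6%


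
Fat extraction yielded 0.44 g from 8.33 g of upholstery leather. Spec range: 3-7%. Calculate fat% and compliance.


Fat% = 0.44 / 8.33 x 100 = 5.3%
Spec range: 3-7%
Compliant: Yes


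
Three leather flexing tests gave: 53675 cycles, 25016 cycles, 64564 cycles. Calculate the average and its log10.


Average = (53675 + 25016 + 64564) / 3 = 47752 cycles
log10(47752) = 4.68


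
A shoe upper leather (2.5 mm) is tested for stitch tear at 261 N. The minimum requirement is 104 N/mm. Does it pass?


STS = 104.4 N/mm
Passes: Yes

STS = 261 / 2.5 = 104.4 N/mm
Minimum required: 104 N/mm
Passes: Yes


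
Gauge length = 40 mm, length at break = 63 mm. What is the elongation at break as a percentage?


57.5%

Extension = 63 - 40 = 23 mm
Elongation = 23 / 40 x 100 = 57.5%


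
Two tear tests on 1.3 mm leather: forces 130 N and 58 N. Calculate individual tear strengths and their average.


Tear 1 = 130 / 1.3 = 100.0 N/mm
Tear 2 = 58 / 1.3 = 44.6 N/mm
Average = (100.0 + 44.6) / 2 = 72.3 N/mm


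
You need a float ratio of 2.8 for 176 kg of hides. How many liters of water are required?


492.8 L


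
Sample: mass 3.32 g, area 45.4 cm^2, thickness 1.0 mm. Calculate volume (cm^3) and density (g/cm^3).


Thickness in cm = 1.0 / 10 = 0.10 cm
Volume = 45.4 x 0.10 = 4.540 cm^3
Density = 3.32 / 4.540 = 0.731 g/cm^3


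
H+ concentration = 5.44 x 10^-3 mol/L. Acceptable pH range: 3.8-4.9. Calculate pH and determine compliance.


pH = -log10(5.44 x 10^-3) = 2.26
Range: 3.8 to 4.9
Compliant: No


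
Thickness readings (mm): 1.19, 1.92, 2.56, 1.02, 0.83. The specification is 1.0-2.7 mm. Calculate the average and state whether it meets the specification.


Sum = 7.52
Average = 7.52 / 5 = 1.50 mm
Specification range: 1.0 to 2.7 mm
Within spec: Yes


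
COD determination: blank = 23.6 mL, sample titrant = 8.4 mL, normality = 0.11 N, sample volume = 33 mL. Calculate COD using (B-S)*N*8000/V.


405.3 mg/L

COD = (23.6 - 8.4) x 0.11 x 8000 / 33
COD = 15.2 x 0.11 x 8000 / 33
COD = 405.3 mg/L


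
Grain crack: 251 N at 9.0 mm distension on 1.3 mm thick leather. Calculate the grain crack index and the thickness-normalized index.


Crack index = 27.9 N/mm
Normalized index = 21.5 N/mm per mm


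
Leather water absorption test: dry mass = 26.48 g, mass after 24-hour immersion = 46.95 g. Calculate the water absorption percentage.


77.3%

Water absorbed = 46.95 - 26.48 = 20.47 g
WA% = 20.47 / 26.48 x 100 = 77.3%


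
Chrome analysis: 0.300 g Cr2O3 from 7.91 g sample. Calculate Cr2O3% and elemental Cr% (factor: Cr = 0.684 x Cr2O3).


Cr2O3% = 0.300 / 7.91 x 100 = 3.79%
Cr% = 3.79 x 0.684 = 2.59%


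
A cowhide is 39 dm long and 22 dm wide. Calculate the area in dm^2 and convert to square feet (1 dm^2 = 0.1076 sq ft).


858 dm^2
92.32 sq ft

Area = 39 x 22 = 858 dm^2
Conversion: 858 x 0.1076 = 92.32 sq ft


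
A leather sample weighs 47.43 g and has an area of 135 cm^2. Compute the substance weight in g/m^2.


Substance weight = mass / area x 10000
SW = 47.43 / 135 x 10000
SW = 3513.3 g/m^2


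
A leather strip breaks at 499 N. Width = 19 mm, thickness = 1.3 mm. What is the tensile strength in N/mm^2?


20.20 N/mm^2

Cross-sectional area = 19 x 1.3 = 24.7 mm^2
Tensile strength = 499 / 24.7 = 20.20 N/mm^2


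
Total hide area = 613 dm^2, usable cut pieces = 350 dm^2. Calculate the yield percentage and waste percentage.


Yield = 350 / 613 x 100 = 57.1%
Waste = 613 - 350 = 263 dm^2
Waste% = 100 - 57.1 = 42.9%


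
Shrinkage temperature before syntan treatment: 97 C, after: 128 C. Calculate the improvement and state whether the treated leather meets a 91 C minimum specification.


Improvement = 128 - 97 = 31 C
Spec check: 128 C >= 91 C? Yes


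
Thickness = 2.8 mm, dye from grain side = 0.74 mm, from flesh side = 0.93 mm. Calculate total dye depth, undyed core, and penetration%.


Total dyed = 0.74 + 0.93 = 1.67 mm
Undyed core = 2.8 - 1.67 = 1.13 mm
Penetration = 1.67 / 2.8 x 100 = 59.6%


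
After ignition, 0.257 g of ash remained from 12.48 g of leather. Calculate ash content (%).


Ash% = 0.257 / 12.48 x 100
Ash% = 2.06%


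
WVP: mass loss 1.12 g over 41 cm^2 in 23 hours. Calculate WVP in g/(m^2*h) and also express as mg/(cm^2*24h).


WVP = 1.12 / (41 x 23) x 10000 = 11.88 g/(m^2*h)
Mass loss in mg = 1.12 x 1000 = 1120 mg
Per cm^2 per 24h in mg: 1120 x 24 / (41 x 23) = 26880 / 943 = 28.50 mg/(cm^2*24h)


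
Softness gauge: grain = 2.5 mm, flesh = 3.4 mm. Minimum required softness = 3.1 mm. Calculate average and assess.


Average = (2.5 + 3.4) / 2 = 2.95 mm
Minimum = 3.1 mm
Meets requirement: No


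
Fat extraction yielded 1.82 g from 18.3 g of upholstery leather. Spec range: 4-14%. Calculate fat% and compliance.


Fat% = 1.82 / 18.3 x 100 = 9.9%
Spec range: 4-14%
Compliant: Yes


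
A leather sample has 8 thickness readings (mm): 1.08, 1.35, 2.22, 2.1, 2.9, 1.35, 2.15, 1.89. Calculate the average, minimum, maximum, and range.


Average = 1.88 mm
Min = 1.08 mm
Max = 2.9 mm
Range = 1.82 mm

Sum = 15.04
Average = 15.04 / 8 = 1.88 mm
Minimum = 1.08 mm
Maximum = 2.9 mm
Range = 2.9 - 1.08 = 1.82 mm


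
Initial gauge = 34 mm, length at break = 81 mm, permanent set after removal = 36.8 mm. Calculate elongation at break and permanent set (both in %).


Elongation at break = (81 - 34) / 34 x 100 = 138.2%
Permanent set = (36.8 - 34) / 34 x 100 = 8.2%


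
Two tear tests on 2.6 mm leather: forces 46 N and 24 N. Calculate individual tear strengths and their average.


Tear 1 = 46 / 2.6 = 17.7 N/mm
Tear 2 = 24 / 2.6 = 9.2 N/mm
Average = (17.7 + 9.2) / 2 = 13.5 N/mm


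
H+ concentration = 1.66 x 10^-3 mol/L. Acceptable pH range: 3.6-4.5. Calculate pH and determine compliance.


pH = -log10(1.66 x 10^-3) = 2.78
Range: 3.6 to 4.5
Compliant: No


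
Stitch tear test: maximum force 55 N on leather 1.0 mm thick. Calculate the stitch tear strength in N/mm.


Stitch tear strength = force / thickness
STS = 55 / 1.0 = 55.0 N/mm


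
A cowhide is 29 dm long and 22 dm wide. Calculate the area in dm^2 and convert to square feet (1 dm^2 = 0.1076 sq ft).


Area = 29 x 22 = 638 dm^2
Conversion: 638 x 0.1076 = 68.65 sq ft


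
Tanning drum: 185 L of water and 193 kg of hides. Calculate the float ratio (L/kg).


1.0

Float ratio = water / hide weight
Ratio = 185 / 193 = 1.0


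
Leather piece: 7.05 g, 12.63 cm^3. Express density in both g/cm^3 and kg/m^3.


0.558 g/cm^3
558 kg/m^3


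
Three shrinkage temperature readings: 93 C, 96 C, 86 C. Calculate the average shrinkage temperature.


Average = (93 + 96 + 86) / 3
Average = 275 / 3 = 91.7 C


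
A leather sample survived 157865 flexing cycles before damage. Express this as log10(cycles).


5.20

log10(157865) = 5.20


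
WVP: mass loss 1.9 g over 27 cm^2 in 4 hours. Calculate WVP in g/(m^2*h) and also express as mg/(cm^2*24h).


WVP = 175.93 g/(m^2*h)
Daily rate = 422.22 mg/(cm^2*24h)


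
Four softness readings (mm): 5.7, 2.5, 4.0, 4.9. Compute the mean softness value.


4.28 mm


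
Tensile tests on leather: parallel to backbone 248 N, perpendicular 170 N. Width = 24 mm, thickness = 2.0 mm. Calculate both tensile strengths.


Parallel = 5.17 N/mm^2
Perpendicular = 3.54 N/mm^2

Area = 24 x 2.0 = 48.0 mm^2
TS (parallel) = 248 / 48.0 = 5.17 N/mm^2
TS (perpendicular) = 170 / 48.0 = 3.54 N/mm^2


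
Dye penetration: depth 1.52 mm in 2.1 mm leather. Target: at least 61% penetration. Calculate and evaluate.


Penetration = 72.4%
Meets target: Yes

Penetration = 1.52 / 2.1 x 100 = 72.4%
Target: 61%
Meets target: Yes


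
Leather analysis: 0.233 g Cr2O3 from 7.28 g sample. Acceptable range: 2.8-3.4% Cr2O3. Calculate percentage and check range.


Cr2O3 = 3.20%
Within range: Yes

Cr2O3% = 0.233 / 7.28 x 100 = 3.20%
Acceptable range: 2.8 to 3.4%
Within range: Yes


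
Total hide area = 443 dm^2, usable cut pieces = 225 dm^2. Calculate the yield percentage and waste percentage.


Yield = 50.8%
Waste = 49.2%

Yield = 225 / 443 x 100 = 50.8%
Waste = 443 - 225 = 218 dm^2
Waste% = 100 - 50.8 = 49.2%


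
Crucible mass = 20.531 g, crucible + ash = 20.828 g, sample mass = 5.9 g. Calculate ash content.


Ash mass = 0.297 g
Ash content = 5.03%


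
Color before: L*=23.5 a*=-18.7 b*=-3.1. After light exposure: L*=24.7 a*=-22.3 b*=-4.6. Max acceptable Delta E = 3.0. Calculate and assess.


dL = 1.2, da = -3.6, db = -1.5
dE = sqrt((1.2)^2 + (-3.6)^2 + (-1.5)^2) = 4.08
Max = 3.0
Passes: No


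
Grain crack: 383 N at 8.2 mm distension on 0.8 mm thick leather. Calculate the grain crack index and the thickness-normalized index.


Crack index = 383 / 8.2 = 46.7 N/mm
Normalized = 46.7 / 0.8 = 58.4 N/mm per mm


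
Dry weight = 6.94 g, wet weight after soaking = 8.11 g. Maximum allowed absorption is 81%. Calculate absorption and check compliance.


Absorption = 16.9%
Compliant: Yes


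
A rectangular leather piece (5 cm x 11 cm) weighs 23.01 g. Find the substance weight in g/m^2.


Area = 5 x 11 = 55 cm^2
SW = 23.01 / 55 x 10000 = 4183.6 g/m^2


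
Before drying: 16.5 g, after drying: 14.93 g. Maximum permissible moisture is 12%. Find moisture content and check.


Moisture content = 9.5%
Acceptable: Yes

MC = (16.5 - 14.93) / 16.5 x 100 = 9.5%
Maximum: 12%
Acceptable: Yes


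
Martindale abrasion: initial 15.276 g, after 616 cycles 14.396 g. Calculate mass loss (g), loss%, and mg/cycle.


Loss = 15.276 - 14.396 = 0.880 g
Loss% = 0.880 / 15.276 x 100 = 5.76%
Rate = 0.880 / 616 x 1000 = 1.429 mg/cycle


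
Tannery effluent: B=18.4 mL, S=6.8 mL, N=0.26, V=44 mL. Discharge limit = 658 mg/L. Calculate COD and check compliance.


COD = 548.4 mg/L
Compliant: Yes

COD = (18.4 - 6.8) x 0.26 x 8000 / 44 = 548.4 mg/L
Limit: 658 mg/L
Compliant: Yes


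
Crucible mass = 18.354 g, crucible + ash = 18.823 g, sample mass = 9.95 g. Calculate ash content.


Ash mass = 0.469 g
Ash content = 4.71%


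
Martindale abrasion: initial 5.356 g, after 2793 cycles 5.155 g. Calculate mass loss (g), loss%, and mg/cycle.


Mass loss = 0.201 g
Loss = 3.75%
Rate = 0.072 mg/cycle


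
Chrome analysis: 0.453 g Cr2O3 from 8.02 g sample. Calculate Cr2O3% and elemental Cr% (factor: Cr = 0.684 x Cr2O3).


Cr2O3% = 0.453 / 8.02 x 100 = 5.65%
Cr% = 5.65 x 0.684 = 3.86%


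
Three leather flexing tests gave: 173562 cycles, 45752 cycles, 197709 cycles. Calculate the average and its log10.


Average = 139008 cycles
log10 = 5.14

Average = (173562 + 45752 + 197709) / 3 = 139008 cycles
log10(139008) = 5.14


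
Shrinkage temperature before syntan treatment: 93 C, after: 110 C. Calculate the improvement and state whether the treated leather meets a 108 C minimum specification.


Improvement = 17 C
Meets 108 C spec: Yes

Improvement = 110 - 93 = 17 C
Spec check: 110 C >= 108 C? Yes


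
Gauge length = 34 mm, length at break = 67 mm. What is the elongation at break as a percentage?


Extension = 67 - 34 = 33 mm
Elongation = 33 / 34 x 100 = 97.1%


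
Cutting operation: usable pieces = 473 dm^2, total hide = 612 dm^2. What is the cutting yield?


77.3%

Yield = usable / total x 100
Yield = 473 / 612 x 100 = 77.3%


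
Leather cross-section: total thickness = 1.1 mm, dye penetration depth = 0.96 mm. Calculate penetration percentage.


Penetration% = 0.96 / 1.1 x 100
Penetration = 87.3%


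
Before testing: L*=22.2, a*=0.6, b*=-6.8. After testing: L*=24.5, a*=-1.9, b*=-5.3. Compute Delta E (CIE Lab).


Delta E = 3.71

dL = 24.5 - 22.2 = 2.3
da = -1.9 - 0.6 = -2.5
db = -5.3 - (-6.8) = 1.5
dE = sqrt((2.3)^2 + (-2.5)^2 + (1.5)^2) = 3.71


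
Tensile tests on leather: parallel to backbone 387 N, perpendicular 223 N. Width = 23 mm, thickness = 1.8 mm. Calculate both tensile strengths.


Area = 23 x 1.8 = 41.4 mm^2
TS (parallel) = 387 / 41.4 = 9.35 N/mm^2
TS (perpendicular) = 223 / 41.4 = 5.39 N/mm^2


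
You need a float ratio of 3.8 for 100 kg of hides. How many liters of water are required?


Water = hide weight x target ratio
Water = 100 x 3.8 = 380.0 L


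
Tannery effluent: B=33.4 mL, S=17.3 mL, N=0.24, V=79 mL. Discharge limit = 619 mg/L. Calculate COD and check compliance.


COD = 391.3 mg/L
Compliant: Yes

COD = (33.4 - 17.3) x 0.24 x 8000 / 79 = 391.3 mg/L
Limit: 619 mg/L
Compliant: Yes


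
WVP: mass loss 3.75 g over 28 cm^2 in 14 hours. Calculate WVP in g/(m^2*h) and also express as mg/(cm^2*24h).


WVP = 95.66 g/(m^2*h)
Daily rate = 229.59 mg/(cm^2*24h)


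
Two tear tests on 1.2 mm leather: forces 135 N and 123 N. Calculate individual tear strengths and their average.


Tear 1 = 135 / 1.2 = 112.5 N/mm
Tear 2 = 123 / 1.2 = 102.5 N/mm
Average = (112.5 + 102.5) / 2 = 107.5 N/mm


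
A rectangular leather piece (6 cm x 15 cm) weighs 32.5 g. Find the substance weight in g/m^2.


Area = 6 x 15 = 90 cm^2
SW = 32.5 / 90 x 10000 = 3611.1 g/m^2


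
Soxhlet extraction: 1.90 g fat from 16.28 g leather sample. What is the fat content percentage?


11.7%


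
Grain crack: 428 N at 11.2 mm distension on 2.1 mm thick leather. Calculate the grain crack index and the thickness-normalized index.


Crack index = 38.2 N/mm
Normalized index = 18.2 N/mm per mm


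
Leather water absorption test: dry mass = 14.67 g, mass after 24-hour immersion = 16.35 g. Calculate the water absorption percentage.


Water absorbed = 16.35 - 14.67 = 1.68 g
WA% = 1.68 / 14.67 x 100 = 11.5%


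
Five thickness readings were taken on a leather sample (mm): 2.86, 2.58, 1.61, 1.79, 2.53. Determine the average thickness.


2.27 mm


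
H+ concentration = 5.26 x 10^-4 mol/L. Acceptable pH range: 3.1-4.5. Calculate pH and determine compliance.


pH = 3.28
Compliant: Yes


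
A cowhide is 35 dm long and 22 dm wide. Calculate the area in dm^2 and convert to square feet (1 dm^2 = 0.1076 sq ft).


Area = 35 x 22 = 770 dm^2
Conversion: 770 x 0.1076 = 82.85 sq ft


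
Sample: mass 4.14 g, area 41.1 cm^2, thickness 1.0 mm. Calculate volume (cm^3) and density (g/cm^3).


Thickness in cm = 1.0 / 10 = 0.10 cm
Volume = 41.1 x 0.10 = 4.110 cm^3
Density = 4.14 / 4.110 = 1.007 g/cm^3


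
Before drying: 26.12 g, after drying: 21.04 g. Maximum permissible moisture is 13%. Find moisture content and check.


MC = (26.12 - 21.04) / 26.12 x 100 = 19.4%
Maximum: 13%
Acceptable: No


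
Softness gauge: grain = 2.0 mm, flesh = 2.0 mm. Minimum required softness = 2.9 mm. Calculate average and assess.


Average = (2.0 + 2.0) / 2 = 2.00 mm
Minimum = 2.9 mm
Meets requirement: No


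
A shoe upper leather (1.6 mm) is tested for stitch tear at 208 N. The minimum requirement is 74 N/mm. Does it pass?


STS = 130.0 N/mm
Passes: Yes

STS = 208 / 1.6 = 130.0 N/mm
Minimum required: 74 N/mm
Passes: Yes


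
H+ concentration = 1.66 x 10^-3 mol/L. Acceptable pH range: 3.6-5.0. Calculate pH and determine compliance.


pH = 2.78
Compliant: No

pH = -log10(1.66 x 10^-3) = 2.78
Range: 3.6 to 5.0
Compliant: No


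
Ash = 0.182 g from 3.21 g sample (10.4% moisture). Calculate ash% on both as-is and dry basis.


As-is ash = 5.67%
Dry-basis ash = 6.33%

As-is ash% = 0.182 / 3.21 x 100 = 5.67%
Dry mass = 3.21 x (100 - 10.4) / 100 = 2.87616 g
Dry-basis ash% = 0.182 / 2.87616 x 100 = 6.33%


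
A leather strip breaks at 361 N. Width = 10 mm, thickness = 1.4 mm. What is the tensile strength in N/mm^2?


25.79 N/mm^2

Cross-sectional area = 10 x 1.4 = 14.0 mm^2
Tensile strength = 361 / 14.0 = 25.79 N/mm^2


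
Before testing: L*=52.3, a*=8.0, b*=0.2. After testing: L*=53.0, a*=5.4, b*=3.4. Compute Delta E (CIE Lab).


Delta E = 4.18

dL = 53.0 - 52.3 = 0.7
da = 5.4 - 8.0 = -2.6
db = 3.4 - 0.2 = 3.2
dE = sqrt((0.7)^2 + (-2.6)^2 + (3.2)^2) = 4.18


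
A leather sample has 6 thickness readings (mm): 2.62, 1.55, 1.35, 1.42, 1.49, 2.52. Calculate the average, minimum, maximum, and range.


Average = 1.83 mm
Min = 1.35 mm
Max = 2.62 mm
Range = 1.27 mm

Sum = 10.95
Average = 10.95 / 6 = 1.83 mm
Minimum = 1.35 mm
Maximum = 2.62 mm
Range = 2.62 - 1.35 = 1.27 mm


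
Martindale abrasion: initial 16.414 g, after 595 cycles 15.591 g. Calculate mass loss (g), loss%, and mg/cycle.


Loss = 16.414 - 15.591 = 0.823 g
Loss% = 0.823 / 16.414 x 100 = 5.01%
Rate = 0.823 / 595 x 1000 = 1.383 mg/cycle


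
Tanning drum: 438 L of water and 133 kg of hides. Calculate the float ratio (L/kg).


3.3

Float ratio = water / hide weight
Ratio = 438 / 133 = 3.3


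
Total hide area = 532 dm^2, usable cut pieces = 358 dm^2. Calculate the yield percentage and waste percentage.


Yield = 358 / 532 x 100 = 67.3%
Waste = 532 - 358 = 174 dm^2
Waste% = 100 - 67.3 = 32.7%


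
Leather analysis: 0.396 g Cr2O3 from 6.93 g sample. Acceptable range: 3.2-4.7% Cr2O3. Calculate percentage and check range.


Cr2O3% = 0.396 / 6.93 x 100 = 5.71%
Acceptable range: 3.2 to 4.7%
Within range: No


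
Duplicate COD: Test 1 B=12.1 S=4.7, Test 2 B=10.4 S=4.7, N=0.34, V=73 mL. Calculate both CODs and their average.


COD1 = 275.7 mg/L
COD2 = 212.4 mg/L
Average = 244.1 mg/L

COD1 = (12.1 - 4.7) x 0.34 x 8000 / 73 = 275.7 mg/L
COD2 = (10.4 - 4.7) x 0.34 x 8000 / 73 = 212.4 mg/L
Average = (275.7 + 212.4) / 2 = 244.1 mg/L


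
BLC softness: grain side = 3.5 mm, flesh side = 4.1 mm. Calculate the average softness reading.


3.80 mm


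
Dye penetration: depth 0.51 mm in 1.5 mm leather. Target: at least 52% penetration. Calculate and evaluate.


Penetration = 34.0%
Meets target: No


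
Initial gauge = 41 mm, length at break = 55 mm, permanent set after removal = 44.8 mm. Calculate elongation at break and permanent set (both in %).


Elongation at break = 34.1%
Permanent set = 9.3%

Elongation at break = (55 - 41) / 41 x 100 = 34.1%
Permanent set = (44.8 - 41) / 41 x 100 = 9.3%


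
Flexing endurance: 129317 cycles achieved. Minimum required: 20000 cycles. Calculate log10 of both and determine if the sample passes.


Achieved: log10 = 5.11
Required: log10 = 4.30
Passes: Yes


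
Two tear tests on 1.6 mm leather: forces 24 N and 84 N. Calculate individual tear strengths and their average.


Tear 1 = 24 / 1.6 = 15.0 N/mm
Tear 2 = 84 / 1.6 = 52.5 N/mm
Average = (15.0 + 52.5) / 2 = 33.8 N/mm
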